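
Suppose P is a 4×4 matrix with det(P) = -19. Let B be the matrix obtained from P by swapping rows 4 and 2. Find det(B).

Swapping two rows multiplies the determinant by −1.
det(B) = (-1)·(-19) = 19

|B| = 19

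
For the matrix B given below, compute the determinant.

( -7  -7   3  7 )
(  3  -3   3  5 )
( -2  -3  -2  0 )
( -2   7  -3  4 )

|B| = -1740

Expand along row 3 (it has 1 zero):
  + (-2) · M_31   where M_31 = det([-7 3 7; -3 3 5; 7 -3 4]) = -132
  − (-3) · M_32   where M_32 = det([-7 3 7; 3 3 5; -2 -3 4]) = -276
  + (-2) · M_33   where M_33 = det([-7 -7 7; 3 -3 5; -2 7 4]) = 588
det = (+1)·(-2)·(-132) + (-1)·(-3)·(-276) + (+1)·(-2)·(588) = -1740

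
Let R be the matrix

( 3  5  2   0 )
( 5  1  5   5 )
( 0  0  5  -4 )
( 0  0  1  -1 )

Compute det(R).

R is block upper-triangular with a 2×2 block and a 2×2 block on the diagonal, so its determinant equals the product of the determinants of the diagonal blocks.
det of the 2×2 block = -22
det of the 2×2 block = -1
det = (-22)·(-1) = 22

The determinant is 22.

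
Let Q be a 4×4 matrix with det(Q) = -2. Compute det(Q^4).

det(Q^4) = (det Q)^4 = (-2)^4 = 16

The determinant is 16.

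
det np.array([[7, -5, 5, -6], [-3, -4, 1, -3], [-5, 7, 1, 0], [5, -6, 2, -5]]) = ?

490

Expand along row 3 (it has 1 zero):
  + (-5) · M_31   where M_31 = det([-5 5 -6; -4 1 -3; -6 2 -5]) = -3
  − (7) · M_32   where M_32 = det([7 5 -6; -3 1 -3; 5 2 -5]) = -77
  + (1) · M_33   where M_33 = det([7 -5 -6; -3 -4 -3; 5 -6 -5]) = -64
det = (+1)·(-5)·(-3) + (-1)·(7)·(-77) + (+1)·(1)·(-64) = 490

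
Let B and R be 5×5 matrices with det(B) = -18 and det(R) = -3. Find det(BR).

|BR| = 54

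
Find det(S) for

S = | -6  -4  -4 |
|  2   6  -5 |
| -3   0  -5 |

Expand along column 2:
  − (-4) · |2 -5; -3 -5| = −(-4)·(-10 − 15) = -100
  + 6 · |-6 -4; -3 -5| = 6·(30 − 12) = 108
Sum: (-100) + (108) = 8

8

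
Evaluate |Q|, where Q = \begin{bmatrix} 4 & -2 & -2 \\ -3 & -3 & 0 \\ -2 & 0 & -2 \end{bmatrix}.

Expand along row 2:
  − (-3) · |-2 -2; 0 -2| = −(-3)·(4 − 0) = 12
  + (-3) · |4 -2; -2 -2| = (-3)·(-8 − 4) = 36
Sum: (12) + (36) = 48

48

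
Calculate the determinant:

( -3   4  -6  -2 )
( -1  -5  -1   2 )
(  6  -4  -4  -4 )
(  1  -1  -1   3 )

-1076

Expand along row 1:
  + (-3) · M_11   where M_11 = det([-5 -1 2; -4 -4 -4; -1 -1 3]) = 64
  − (4) · M_12   where M_12 = det([-1 -1 2; 6 -4 -4; 1 -1 3]) = 34
  + (-6) · M_13   where M_13 = det([-1 -5 2; 6 -4 -4; 1 -1 3]) = 122
  − (-2) · M_14   where M_14 = det([-1 -5 -1; 6 -4 -4; 1 -1 -1]) = -8
det = (+1)·(-3)·(64) + (-1)·(4)·(34) + (+1)·(-6)·(122) + (-1)·(-2)·(-8) = -1076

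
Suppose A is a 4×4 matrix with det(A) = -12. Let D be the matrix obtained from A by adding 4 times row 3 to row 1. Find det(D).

-12

Adding a multiple of one row to another leaves the determinant unchanged.
det(D) = (1)·(-12) = -12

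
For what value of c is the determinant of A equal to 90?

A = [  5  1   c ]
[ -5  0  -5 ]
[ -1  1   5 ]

c = -7

Expanding along the column containing c, det(A) is linear in c: det(A) = (-5)·c + (55).
Set (-5)·c + (55) = 90  ⇒  (-5)·c = 35  ⇒  c = -7.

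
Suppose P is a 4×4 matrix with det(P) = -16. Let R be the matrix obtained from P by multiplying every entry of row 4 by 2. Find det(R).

-32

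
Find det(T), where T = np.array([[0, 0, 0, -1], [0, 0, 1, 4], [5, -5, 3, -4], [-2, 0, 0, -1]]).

-10

Expand along row 1 (it has 3 zeros):
  − (-1) · M_14   where M_14 = det([0 0 1; 5 -5 3; -2 0 0]) = -10
det = (-1)·(-1)·(-10) = -10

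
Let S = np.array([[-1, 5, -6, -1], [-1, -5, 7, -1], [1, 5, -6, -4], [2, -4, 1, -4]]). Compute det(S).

Expand along row 1:
  + (-1) · M_11   where M_11 = det([-5 7 -1; 5 -6 -4; -4 1 -4]) = 131
  − (5) · M_12   where M_12 = det([-1 7 -1; 1 -6 -4; 2 1 -4]) = -69
  + (-6) · M_13   where M_13 = det([-1 -5 -1; 1 5 -4; 2 -4 -4]) = 70
  − (-1) · M_14   where M_14 = det([-1 -5 7; 1 5 -6; 2 -4 1]) = -14
det = (+1)·(-1)·(131) + (-1)·(5)·(-69) + (+1)·(-6)·(70) + (-1)·(-1)·(-14) = -220

|S| = -220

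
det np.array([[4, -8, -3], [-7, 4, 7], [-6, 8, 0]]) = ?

Expand along column 3:
  + (-3) · |-7 4; -6 8| = (-3)·(-56 − (-24)) = 96
  − 7 · |4 -8; -6 8| = −7·(32 − 48) = 112
Sum: (96) + (112) = 208

208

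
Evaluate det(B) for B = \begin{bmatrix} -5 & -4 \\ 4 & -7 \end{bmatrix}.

det(B) = (-5)·(-7) − (-4)·4 = 35 − (-16) = 51

The determinant is 51.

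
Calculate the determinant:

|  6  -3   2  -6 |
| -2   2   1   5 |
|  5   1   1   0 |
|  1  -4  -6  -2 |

The determinant is -387.

Expand along row 3 (it has 1 zero):
  + (5) · M_31   where M_31 = det([-3 2 -6; 2 1 5; -4 -6 -2]) = -68
  − (1) · M_32   where M_32 = det([6 2 -6; -2 1 5; 1 -6 -2]) = 104
  + (1) · M_33   where M_33 = det([6 -3 -6; -2 2 5; 1 -4 -2]) = 57
det = (+1)·(5)·(-68) + (-1)·(1)·(104) + (+1)·(1)·(57) = -387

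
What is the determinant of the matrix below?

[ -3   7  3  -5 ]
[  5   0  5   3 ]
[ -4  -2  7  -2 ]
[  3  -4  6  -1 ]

Expand along row 2 (it has 1 zero):
  − (5) · M_21   where M_21 = det([7 3 -5; -2 7 -2; -4 6 -1]) = -27
  − (5) · M_23   where M_23 = det([-3 7 -5; -4 -2 -2; 3 -4 -1]) = -162
  + (3) · M_24   where M_24 = det([-3 7 3; -4 -2 7; 3 -4 6]) = 333
det = (-1)·(5)·(-27) + (-1)·(5)·(-162) + (+1)·(3)·(333) = 1944

1944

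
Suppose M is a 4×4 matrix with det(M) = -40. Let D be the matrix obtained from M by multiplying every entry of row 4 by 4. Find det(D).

Scaling one row by 4 multiplies the determinant by 4.
det(D) = (4)·(-40) = -160

|D| = -160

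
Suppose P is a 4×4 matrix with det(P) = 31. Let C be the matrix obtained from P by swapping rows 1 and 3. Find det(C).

-31

Swapping two rows multiplies the determinant by −1.
det(C) = (-1)·(31) = -31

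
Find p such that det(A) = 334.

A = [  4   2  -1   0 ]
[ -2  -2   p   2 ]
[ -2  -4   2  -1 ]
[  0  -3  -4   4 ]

p = 4

Expanding along the column containing p, det(A) is linear in p: det(A) = (60)·p + (94).
Set (60)·p + (94) = 334  ⇒  (60)·p = 240  ⇒  p = 4.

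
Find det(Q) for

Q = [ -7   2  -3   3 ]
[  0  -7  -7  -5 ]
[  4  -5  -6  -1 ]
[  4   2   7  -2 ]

Expand along row 2 (it has 1 zero):
  + (-7) · M_22   where M_22 = det([-7 -3 3; 4 -6 -1; 4 7 -2]) = 11
  − (-7) · M_23   where M_23 = det([-7 2 3; 4 -5 -1; 4 2 -2]) = 8
  + (-5) · M_24   where M_24 = det([-7 2 -3; 4 -5 -6; 4 2 7]) = -27
det = (+1)·(-7)·(11) + (-1)·(-7)·(8) + (+1)·(-5)·(-27) = 114

114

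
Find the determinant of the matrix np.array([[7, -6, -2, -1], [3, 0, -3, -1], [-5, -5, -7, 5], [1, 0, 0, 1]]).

The determinant is -428.

Expand along row 4 (it has 2 zeros):
  − (1) · M_41   where M_41 = det([-6 -2 -1; 0 -3 -1; -5 -7 5]) = 137
  + (1) · M_44   where M_44 = det([7 -6 -2; 3 0 -3; -5 -5 -7]) = -291
det = (-1)·(1)·(137) + (+1)·(1)·(-291) = -428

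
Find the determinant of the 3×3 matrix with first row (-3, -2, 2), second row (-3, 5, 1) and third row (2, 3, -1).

The determinant is -12.

Expand along column 1:
  + (-3) · |5 1; 3 -1| = (-3)·(-5 − 3) = 24
  − (-3) · |-2 2; 3 -1| = −(-3)·(2 − 6) = -12
  + 2 · |-2 2; 5 1| = 2·(-2 − 10) = -24
Sum: (24) + (-12) + (-24) = -12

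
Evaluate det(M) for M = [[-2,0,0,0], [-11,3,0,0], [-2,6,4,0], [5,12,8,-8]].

M is lower triangular, so det(M) is the product of the diagonal entries:
det = (-2) · (3) · (4) · (-8) = 192

|M| = 192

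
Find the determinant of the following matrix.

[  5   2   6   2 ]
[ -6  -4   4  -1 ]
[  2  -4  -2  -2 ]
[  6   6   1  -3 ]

-1748

Expand along row 1:
  + (5) · M_11   where M_11 = det([-4 4 -1; -4 -2 -2; 6 1 -3]) = -136
  − (2) · M_12   where M_12 = det([-6 4 -1; 2 -2 -2; 6 1 -3]) = -86
  + (6) · M_13   where M_13 = det([-6 -4 -1; 2 -4 -2; 6 6 -3]) = -156
  − (2) · M_14   where M_14 = det([-6 -4 4; 2 -4 -2; 6 6 1]) = 152
det = (+1)·(5)·(-136) + (-1)·(2)·(-86) + (+1)·(6)·(-156) + (-1)·(2)·(152) = -1748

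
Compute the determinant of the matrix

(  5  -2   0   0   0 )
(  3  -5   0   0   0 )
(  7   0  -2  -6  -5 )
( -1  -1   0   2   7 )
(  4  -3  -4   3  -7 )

The matrix is block lower-triangular with a 2×2 block and a 3×3 block on the diagonal, so its determinant equals the product of the determinants of the diagonal blocks.
det of the 2×2 block = -19
det of the 3×3 block = 198
det = (-19)·(198) = -3762

-3762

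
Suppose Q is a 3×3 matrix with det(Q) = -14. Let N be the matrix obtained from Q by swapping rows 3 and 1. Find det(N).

14

Swapping two rows multiplies the determinant by −1.
det(N) = (-1)·(-14) = 14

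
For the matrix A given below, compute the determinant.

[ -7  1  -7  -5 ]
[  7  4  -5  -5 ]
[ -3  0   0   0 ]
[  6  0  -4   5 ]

Expand along row 3 (it has 3 zeros):
  + (-3) · M_31   where M_31 = det([1 -7 -5; 4 -5 -5; 0 -4 5]) = 175
det = (+1)·(-3)·(175) = -525

-525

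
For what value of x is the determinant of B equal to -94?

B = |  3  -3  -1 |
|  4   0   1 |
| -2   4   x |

-6

Expanding along the row containing x, det(B) is linear in x: det(B) = (12)·x + (-22).
Set (12)·x + (-22) = -94  ⇒  (12)·x = -72  ⇒  x = -6.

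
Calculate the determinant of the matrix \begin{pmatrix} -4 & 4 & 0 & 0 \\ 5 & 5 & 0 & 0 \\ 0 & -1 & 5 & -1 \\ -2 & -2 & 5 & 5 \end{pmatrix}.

The matrix is block lower-triangular with a 2×2 block and a 2×2 block on the diagonal, so its determinant equals the product of the determinants of the diagonal blocks.
det of the 2×2 block = -40
det of the 2×2 block = 30
det = (-40)·(30) = -1200

-1200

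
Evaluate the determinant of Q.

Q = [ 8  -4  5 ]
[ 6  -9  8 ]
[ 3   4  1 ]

|Q| = -145

Expand along column 1:
  + 8 · |-9 8; 4 1| = 8·(-9 − 32) = -328
  − 6 · |-4 5; 4 1| = −6·(-4 − 20) = 144
  + 3 · |-4 5; -9 8| = 3·(-32 − (-45)) = 39
Sum: (-328) + (144) + (39) = -145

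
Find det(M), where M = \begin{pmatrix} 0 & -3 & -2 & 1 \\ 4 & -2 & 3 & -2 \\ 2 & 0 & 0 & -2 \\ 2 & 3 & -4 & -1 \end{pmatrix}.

det(M) = -100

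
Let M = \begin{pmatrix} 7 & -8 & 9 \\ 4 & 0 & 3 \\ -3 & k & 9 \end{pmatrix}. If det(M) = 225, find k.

Expanding along the column containing k, det(M) is linear in k: det(M) = (15)·k + (360).
Set (15)·k + (360) = 225  ⇒  (15)·k = -135  ⇒  k = -9.

k = -9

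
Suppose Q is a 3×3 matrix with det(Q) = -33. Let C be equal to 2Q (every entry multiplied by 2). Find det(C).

-264

For a 3×3 matrix, det(2Q) = 2^3·det(Q) = 8·det(Q).
det(C) = (8)·(-33) = -264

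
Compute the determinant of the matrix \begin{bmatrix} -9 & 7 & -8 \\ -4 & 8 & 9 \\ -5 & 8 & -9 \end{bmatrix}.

665

Expand along row 1:
  + (-9) · |8 9; 8 -9| = (-9)·(-72 − 72) = 1296
  − 7 · |-4 9; -5 -9| = −7·(36 − (-45)) = -567
  + (-8) · |-4 8; -5 8| = (-8)·(-32 − (-40)) = -64
Sum: (1296) + (-567) + (-64) = 665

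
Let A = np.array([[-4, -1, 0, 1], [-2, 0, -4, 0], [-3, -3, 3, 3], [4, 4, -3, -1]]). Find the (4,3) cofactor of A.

Delete row 4 and column 3; the remaining 3×3 submatrix is [-4 -1 1; -2 0 0; -3 -3 3].
Its determinant is 0.
The cofactor carries sign (−1)^(4+3) = −1, so C_{4,3} = −(0) = 0.

The cofactor is 0.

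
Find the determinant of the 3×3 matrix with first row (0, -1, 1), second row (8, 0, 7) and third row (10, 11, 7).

Expand along row 1:
  − (-1) · |8 7; 10 7| = −(-1)·(56 − 70) = -14
  + 1 · |8 0; 10 11| = 1·(88 − 0) = 88
Sum: (-14) + (88) = 74

The determinant is 74.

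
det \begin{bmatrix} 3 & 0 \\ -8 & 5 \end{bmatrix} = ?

The determinant is 15.

det = 3·5 − 0·(-8) = 15 − 0 = 15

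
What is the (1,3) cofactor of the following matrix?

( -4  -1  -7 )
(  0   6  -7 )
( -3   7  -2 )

Delete row 1 and column 3; the remaining 2×2 submatrix is [0 6; -3 7].
Its determinant is 0·7 − 6·(-3) = 18.
The cofactor carries sign (−1)^(1+3) = +1, so C_{1,3} = +(18) = 18.

18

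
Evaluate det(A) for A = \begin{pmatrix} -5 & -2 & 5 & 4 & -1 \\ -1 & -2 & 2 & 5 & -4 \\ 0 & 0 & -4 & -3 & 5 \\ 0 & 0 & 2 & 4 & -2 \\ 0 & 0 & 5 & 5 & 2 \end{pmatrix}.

-640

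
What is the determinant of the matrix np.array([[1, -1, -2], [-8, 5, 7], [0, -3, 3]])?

Expand along column 1:
  + 1 · |5 7; -3 3| = 1·(15 − (-21)) = 36
  − (-8) · |-1 -2; -3 3| = −(-8)·(-3 − 6) = -72
Sum: (36) + (-72) = -36

-36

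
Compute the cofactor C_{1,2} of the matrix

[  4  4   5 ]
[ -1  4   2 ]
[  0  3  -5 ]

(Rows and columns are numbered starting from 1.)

-5

Delete row 1 and column 2; the remaining 2×2 submatrix is [-1 2; 0 -5].
Its determinant is (-1)·(-5) − 2·0 = 5.
The cofactor carries sign (−1)^(1+2) = −1, so C_{1,2} = −(5) = -5.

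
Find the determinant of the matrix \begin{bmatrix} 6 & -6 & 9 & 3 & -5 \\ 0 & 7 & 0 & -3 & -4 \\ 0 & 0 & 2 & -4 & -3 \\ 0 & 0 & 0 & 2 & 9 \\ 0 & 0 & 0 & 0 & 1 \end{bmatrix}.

168

The matrix is upper triangular, so the determinant is the product of the diagonal entries:
det = (6) · (7) · (2) · (2) · (1) = 168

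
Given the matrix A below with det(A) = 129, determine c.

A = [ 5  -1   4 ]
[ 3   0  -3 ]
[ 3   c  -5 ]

5

Expanding along the row containing c, det(A) is linear in c: det(A) = (27)·c + (-6).
Set (27)·c + (-6) = 129  ⇒  (27)·c = 135  ⇒  c = 5.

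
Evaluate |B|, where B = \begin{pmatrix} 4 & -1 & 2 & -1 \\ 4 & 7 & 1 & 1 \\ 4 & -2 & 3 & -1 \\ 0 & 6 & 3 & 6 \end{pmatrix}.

|B| = 96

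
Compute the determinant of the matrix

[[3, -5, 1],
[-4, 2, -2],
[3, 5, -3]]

Expand along column 1:
  + 3 · |2 -2; 5 -3| = 3·(-6 − (-10)) = 12
  − (-4) · |-5 1; 5 -3| = −(-4)·(15 − 5) = 40
  + 3 · |-5 1; 2 -2| = 3·(10 − 2) = 24
Sum: (12) + (40) + (24) = 76

The determinant is 76.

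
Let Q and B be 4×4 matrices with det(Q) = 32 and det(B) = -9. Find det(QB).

-288

det(QB) = det(Q)·det(B) = (32)·(-9) = -288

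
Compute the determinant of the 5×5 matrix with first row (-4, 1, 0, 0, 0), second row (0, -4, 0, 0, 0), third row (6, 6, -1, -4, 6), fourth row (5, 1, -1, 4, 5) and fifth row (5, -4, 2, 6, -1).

-1376

The matrix is block lower-triangular with a 2×2 block and a 3×3 block on the diagonal, so its determinant equals the product of the determinants of the diagonal blocks.
det of the 2×2 block = 16
det of the 3×3 block = -86
det = (16)·(-86) = -1376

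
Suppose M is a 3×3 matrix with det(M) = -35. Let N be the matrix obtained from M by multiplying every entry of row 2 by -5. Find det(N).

175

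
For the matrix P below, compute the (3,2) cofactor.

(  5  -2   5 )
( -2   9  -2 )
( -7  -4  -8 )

0

Delete row 3 and column 2; the remaining 2×2 submatrix is [5 5; -2 -2].
Its determinant is 5·(-2) − 5·(-2) = 0.
The cofactor carries sign (−1)^(3+2) = −1, so C_{3,2} = −(0) = 0.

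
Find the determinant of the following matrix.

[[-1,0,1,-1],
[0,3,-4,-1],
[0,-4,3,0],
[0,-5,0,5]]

50

Expand along column 1 (it has 3 zeros):
  + (-1) · M_11   where M_11 = det([3 -4 -1; -4 3 0; -5 0 5]) = -50
det = (+1)·(-1)·(-50) = 50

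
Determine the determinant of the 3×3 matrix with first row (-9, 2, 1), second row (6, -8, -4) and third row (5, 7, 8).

Expand along row 1:
  + (-9) · |-8 -4; 7 8| = (-9)·(-64 − (-28)) = 324
  − 2 · |6 -4; 5 8| = −2·(48 − (-20)) = -136
  + 1 · |6 -8; 5 7| = 1·(42 − (-40)) = 82
Sum: (324) + (-136) + (82) = 270

The determinant is 270.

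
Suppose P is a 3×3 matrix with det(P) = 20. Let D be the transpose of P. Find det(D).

20

det(Pᵀ) = det(P).
det(D) = (1)·(20) = 20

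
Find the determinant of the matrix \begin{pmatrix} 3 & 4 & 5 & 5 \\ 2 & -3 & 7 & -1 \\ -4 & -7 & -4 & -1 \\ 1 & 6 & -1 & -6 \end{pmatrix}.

345

Expand along row 1:
  + (3) · M_11   where M_11 = det([-3 7 -1; -7 -4 -1; 6 -1 -6]) = -436
  − (4) · M_12   where M_12 = det([2 7 -1; -4 -4 -1; 1 -1 -6]) = -137
  + (5) · M_13   where M_13 = det([2 -3 -1; -4 -7 -1; 1 6 -6]) = 188
  − (5) · M_14   where M_14 = det([2 -3 7; -4 -7 -4; 1 6 -1]) = -33
det = (+1)·(3)·(-436) + (-1)·(4)·(-137) + (+1)·(5)·(188) + (-1)·(5)·(-33) = 345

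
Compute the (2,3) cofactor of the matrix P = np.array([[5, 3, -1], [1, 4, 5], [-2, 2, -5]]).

Delete row 2 and column 3; the remaining 2×2 submatrix is [5 3; -2 2].
Its determinant is 5·2 − 3·(-2) = 16.
The cofactor carries sign (−1)^(2+3) = −1, so C_{2,3} = −(16) = -16.

-16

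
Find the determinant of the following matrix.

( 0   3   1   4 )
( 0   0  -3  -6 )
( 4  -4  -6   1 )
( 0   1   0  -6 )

Expand along column 1 (it has 3 zeros):
  + (4) · M_31   where M_31 = det([3 1 4; 0 -3 -6; 1 0 -6]) = 60
det = (+1)·(4)·(60) = 240

240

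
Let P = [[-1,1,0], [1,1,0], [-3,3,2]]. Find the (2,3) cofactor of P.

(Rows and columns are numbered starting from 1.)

0

Delete row 2 and column 3; the remaining 2×2 submatrix is [-1 1; -3 3].
Its determinant is (-1)·3 − 1·(-3) = 0.
The cofactor carries sign (−1)^(2+3) = −1, so C_{2,3} = −(0) = 0.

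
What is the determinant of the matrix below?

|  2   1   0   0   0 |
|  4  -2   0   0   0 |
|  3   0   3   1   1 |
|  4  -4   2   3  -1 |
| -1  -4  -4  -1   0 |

-88

The matrix is block lower-triangular with a 2×2 block and a 3×3 block on the diagonal, so its determinant equals the product of the determinants of the diagonal blocks.
det of the 2×2 block = -8
det of the 3×3 block = 11
det = (-8)·(11) = -88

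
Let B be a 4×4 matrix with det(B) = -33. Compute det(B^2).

1089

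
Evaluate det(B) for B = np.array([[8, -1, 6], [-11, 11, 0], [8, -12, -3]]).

Expand along column 3:
  + 6 · |-11 11; 8 -12| = 6·(132 − 88) = 264
  + (-3) · |8 -1; -11 11| = (-3)·(88 − 11) = -231
Sum: (264) + (-231) = 33

|B| = 33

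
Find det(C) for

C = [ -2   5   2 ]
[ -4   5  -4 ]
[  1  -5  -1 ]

|C| = 40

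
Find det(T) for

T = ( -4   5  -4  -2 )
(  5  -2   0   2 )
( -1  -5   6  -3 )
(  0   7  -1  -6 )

Expand along row 2 (it has 1 zero):
  − (5) · M_21   where M_21 = det([5 -4 -2; -5 6 -3; 7 -1 -6]) = 83
  + (-2) · M_22   where M_22 = det([-4 -4 -2; -1 6 -3; 0 -1 -6]) = 178
  + (2) · M_24   where M_24 = det([-4 5 -4; -1 -5 6; 0 7 -1]) = 171
det = (-1)·(5)·(83) + (+1)·(-2)·(178) + (+1)·(2)·(171) = -429

-429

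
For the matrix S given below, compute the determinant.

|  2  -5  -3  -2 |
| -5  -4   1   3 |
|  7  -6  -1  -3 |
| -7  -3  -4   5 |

Expand along row 1:
  + (2) · M_11   where M_11 = det([-4 1 3; -6 -1 -3; -3 -4 5]) = 170
  − (-5) · M_12   where M_12 = det([-5 1 3; 7 -1 -3; -7 -4 5]) = -34
  + (-3) · M_13   where M_13 = det([-5 -4 3; 7 -6 -3; -7 -3 5]) = 62
  − (-2) · M_14   where M_14 = det([-5 -4 1; 7 -6 -1; -7 -3 -4]) = -308
det = (+1)·(2)·(170) + (-1)·(-5)·(-34) + (+1)·(-3)·(62) + (-1)·(-2)·(-308) = -632

|S| = -632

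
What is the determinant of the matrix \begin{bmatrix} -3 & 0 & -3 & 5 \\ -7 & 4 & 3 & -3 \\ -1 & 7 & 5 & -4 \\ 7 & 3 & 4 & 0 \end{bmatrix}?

Expand along row 1 (it has 1 zero):
  + (-3) · M_11   where M_11 = det([4 3 -3; 7 5 -4; 3 4 0]) = -11
  + (-3) · M_13   where M_13 = det([-7 4 -3; -1 7 -4; 7 3 0]) = -40
  − (5) · M_14   where M_14 = det([-7 4 3; -1 7 5; 7 3 4]) = -91
det = (+1)·(-3)·(-11) + (+1)·(-3)·(-40) + (-1)·(5)·(-91) = 608

608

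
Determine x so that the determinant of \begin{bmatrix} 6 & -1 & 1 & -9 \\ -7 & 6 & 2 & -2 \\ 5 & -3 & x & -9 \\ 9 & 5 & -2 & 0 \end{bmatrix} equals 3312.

Expanding along the column containing x, det(B) is linear in x: det(B) = (879)·x + (-1083).
Set (879)·x + (-1083) = 3312  ⇒  (879)·x = 4395  ⇒  x = 5.

x = 5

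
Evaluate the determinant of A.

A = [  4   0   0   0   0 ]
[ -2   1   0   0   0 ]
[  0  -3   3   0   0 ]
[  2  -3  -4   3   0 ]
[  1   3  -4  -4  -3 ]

|A| = -108

A is lower triangular, so det(A) is the product of the diagonal entries:
det = (4) · (1) · (3) · (3) · (-3) = -108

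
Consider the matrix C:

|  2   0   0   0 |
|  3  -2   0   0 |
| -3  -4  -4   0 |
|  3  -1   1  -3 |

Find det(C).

-48

C is lower triangular, so det(C) is the product of the diagonal entries:
det = (2) · (-2) · (-4) · (-3) = -48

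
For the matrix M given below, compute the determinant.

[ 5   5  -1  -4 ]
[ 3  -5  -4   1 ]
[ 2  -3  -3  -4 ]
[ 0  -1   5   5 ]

det(M) = -895

Expand along row 4 (it has 1 zero):
  + (-1) · M_42   where M_42 = det([5 -1 -4; 3 -4 1; 2 -3 -4]) = 85
  − (5) · M_43   where M_43 = det([5 5 -4; 3 -5 1; 2 -3 -4]) = 181
  + (5) · M_44   where M_44 = det([5 5 -1; 3 -5 -4; 2 -3 -3]) = 19
det = (+1)·(-1)·(85) + (-1)·(5)·(181) + (+1)·(5)·(19) = -895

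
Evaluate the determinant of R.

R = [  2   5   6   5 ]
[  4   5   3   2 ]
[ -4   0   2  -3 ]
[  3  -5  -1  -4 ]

|R| = -785

Expand along row 3 (it has 1 zero):
  + (-4) · M_31   where M_31 = det([5 6 5; 5 3 2; -5 -1 -4]) = 60
  + (2) · M_33   where M_33 = det([2 5 5; 4 5 2; 3 -5 -4]) = -85
  − (-3) · M_34   where M_34 = det([2 5 6; 4 5 3; 3 -5 -1]) = -125
det = (+1)·(-4)·(60) + (+1)·(2)·(-85) + (-1)·(-3)·(-125) = -785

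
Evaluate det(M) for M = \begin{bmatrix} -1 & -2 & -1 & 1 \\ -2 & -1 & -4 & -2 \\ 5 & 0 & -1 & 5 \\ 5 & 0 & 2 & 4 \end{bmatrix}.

Expand along column 2 (it has 2 zeros):
  − (-2) · M_12   where M_12 = det([-2 -4 -2; 5 -1 5; 5 2 4]) = -22
  + (-1) · M_22   where M_22 = det([-1 -1 1; 5 -1 5; 5 2 4]) = 24
det = (-1)·(-2)·(-22) + (+1)·(-1)·(24) = -68

|M| = -68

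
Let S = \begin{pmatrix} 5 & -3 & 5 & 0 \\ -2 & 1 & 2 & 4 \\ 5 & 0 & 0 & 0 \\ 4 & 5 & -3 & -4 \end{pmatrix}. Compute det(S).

|S| = 540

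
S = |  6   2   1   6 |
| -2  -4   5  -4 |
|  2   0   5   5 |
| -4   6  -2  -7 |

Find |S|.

1240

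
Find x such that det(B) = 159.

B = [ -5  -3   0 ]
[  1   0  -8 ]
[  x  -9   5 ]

-9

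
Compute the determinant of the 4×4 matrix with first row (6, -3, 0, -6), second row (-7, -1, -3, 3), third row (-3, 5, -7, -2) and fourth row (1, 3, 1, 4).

Expand along row 1 (it has 1 zero):
  + (6) · M_11   where M_11 = det([-1 -3 3; 5 -7 -2; 3 1 4]) = 182
  − (-3) · M_12   where M_12 = det([-7 -3 3; -3 -7 -2; 1 1 4]) = 164
  − (-6) · M_14   where M_14 = det([-7 -1 -3; -3 5 -7; 1 3 1]) = -136
det = (+1)·(6)·(182) + (-1)·(-3)·(164) + (-1)·(-6)·(-136) = 768

The determinant is 768.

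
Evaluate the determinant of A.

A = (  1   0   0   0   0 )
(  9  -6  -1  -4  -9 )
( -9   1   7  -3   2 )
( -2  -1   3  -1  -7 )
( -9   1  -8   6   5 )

The determinant is -453.

Expand along row 1 (it has 4 zeros):
  + (1) · M_11   where M_11 = det([-6 -1 -4 -9; 1 7 -3 2; -1 3 -1 -7; 1 -8 6 5]) = -453
det = (+1)·(1)·(-453) = -453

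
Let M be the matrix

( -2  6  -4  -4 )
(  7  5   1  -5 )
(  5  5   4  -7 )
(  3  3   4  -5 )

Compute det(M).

The determinant is -32.

Expand along row 1:
  + (-2) · M_11   where M_11 = det([5 1 -5; 5 4 -7; 3 4 -5]) = 4
  − (6) · M_12   where M_12 = det([7 1 -5; 5 4 -7; 3 4 -5]) = 20
  + (-4) · M_13   where M_13 = det([7 5 -5; 5 5 -7; 3 3 -5]) = -8
  − (-4) · M_14   where M_14 = det([7 5 1; 5 5 4; 3 3 4]) = 16
det = (+1)·(-2)·(4) + (-1)·(6)·(20) + (+1)·(-4)·(-8) + (-1)·(-4)·(16) = -32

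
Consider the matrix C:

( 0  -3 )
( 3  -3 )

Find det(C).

det(C) = 0·(-3) − (-3)·3 = 0 − (-9) = 9

det(C) = 9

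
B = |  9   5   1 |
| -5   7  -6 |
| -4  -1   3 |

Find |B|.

Expand along row 1:
  + 9 · |7 -6; -1 3| = 9·(21 − 6) = 135
  − 5 · |-5 -6; -4 3| = −5·(-15 − 24) = 195
  + 1 · |-5 7; -4 -1| = 1·(5 − (-28)) = 33
Sum: (135) + (195) + (33) = 363

|B| = 363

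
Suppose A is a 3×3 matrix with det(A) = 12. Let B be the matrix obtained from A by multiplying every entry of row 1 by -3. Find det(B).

-36

Scaling one row by -3 multiplies the determinant by -3.
det(B) = (-3)·(12) = -36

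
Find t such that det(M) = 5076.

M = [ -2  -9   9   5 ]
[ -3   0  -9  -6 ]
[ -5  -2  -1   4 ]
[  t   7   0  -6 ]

-4

Expanding along the column containing t, det(M) is linear in t: det(M) = (-396)·t + (3492).
Set (-396)·t + (3492) = 5076  ⇒  (-396)·t = 1584  ⇒  t = -4.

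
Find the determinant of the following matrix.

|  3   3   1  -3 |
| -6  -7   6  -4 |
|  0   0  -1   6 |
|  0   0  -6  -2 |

The matrix is block upper-triangular with a 2×2 block and a 2×2 block on the diagonal, so its determinant equals the product of the determinants of the diagonal blocks.
det of the 2×2 block = -3
det of the 2×2 block = 38
det = (-3)·(38) = -114

-114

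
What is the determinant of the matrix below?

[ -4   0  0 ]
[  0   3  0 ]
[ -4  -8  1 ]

The matrix is lower triangular, so the determinant is the product of the diagonal entries:
det = (-4) · (3) · (1) = -12

-12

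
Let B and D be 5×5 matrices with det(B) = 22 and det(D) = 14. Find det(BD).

|BD| = 308

det(BD) = det(B)·det(D) = (22)·(14) = 308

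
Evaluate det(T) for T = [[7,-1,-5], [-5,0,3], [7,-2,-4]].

Expand along column 2:
  − (-1) · |-5 3; 7 -4| = −(-1)·(20 − 21) = -1
  − (-2) · |7 -5; -5 3| = −(-2)·(21 − 25) = -8
Sum: (-1) + (-8) = -9

-9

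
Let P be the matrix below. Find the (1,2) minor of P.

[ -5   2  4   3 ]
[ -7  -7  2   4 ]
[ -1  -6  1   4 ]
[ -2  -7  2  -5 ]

65

Delete row 1 and column 2; the remaining 3×3 submatrix is [-7 2 4; -1 1 4; -2 2 -5].
Its determinant is 65.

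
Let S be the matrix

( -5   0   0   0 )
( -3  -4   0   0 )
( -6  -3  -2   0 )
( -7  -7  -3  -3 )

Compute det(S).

The determinant is 120.

S is lower triangular, so det(S) is the product of the diagonal entries:
det = (-5) · (-4) · (-2) · (-3) = 120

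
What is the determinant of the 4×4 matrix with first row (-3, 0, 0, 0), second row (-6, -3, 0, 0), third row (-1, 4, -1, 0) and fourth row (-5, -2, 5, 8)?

The determinant is -72.

The matrix is lower triangular, so the determinant is the product of the diagonal entries:
det = (-3) · (-3) · (-1) · (8) = -72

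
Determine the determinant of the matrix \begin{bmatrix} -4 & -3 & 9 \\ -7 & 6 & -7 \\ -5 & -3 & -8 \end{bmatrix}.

Expand along column 1:
  + (-4) · |6 -7; -3 -8| = (-4)·(-48 − 21) = 276
  − (-7) · |-3 9; -3 -8| = −(-7)·(24 − (-27)) = 357
  + (-5) · |-3 9; 6 -7| = (-5)·(21 − 54) = 165
Sum: (276) + (357) + (165) = 798

798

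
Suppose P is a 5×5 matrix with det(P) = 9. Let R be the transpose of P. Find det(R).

det(Pᵀ) = det(P).
det(R) = (1)·(9) = 9

9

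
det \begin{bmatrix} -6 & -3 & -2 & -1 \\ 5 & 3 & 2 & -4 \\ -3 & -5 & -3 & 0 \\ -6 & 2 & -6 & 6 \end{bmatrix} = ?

The determinant is 678.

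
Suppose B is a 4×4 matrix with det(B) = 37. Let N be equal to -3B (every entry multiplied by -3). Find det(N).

For a 4×4 matrix, det(-3B) = (-3)^4·det(B) = 81·det(B).
det(N) = (81)·(37) = 2997

The determinant is 2997.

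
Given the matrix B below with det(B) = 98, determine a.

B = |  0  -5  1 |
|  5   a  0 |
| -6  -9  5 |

Expanding along the column containing a, det(B) is linear in a: det(B) = (6)·a + (80).
Set (6)·a + (80) = 98  ⇒  (6)·a = 18  ⇒  a = 3.

a = 3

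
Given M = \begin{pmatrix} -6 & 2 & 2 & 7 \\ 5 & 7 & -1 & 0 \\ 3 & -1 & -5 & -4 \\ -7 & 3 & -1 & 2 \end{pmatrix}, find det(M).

det(M) = -1288

Expand along row 2 (it has 1 zero):
  − (5) · M_21   where M_21 = det([2 2 7; -1 -5 -4; 3 -1 2]) = 64
  + (7) · M_22   where M_22 = det([-6 2 7; 3 -5 -4; -7 -1 2]) = -138
  − (-1) · M_23   where M_23 = det([-6 2 7; 3 -1 -4; -7 3 2]) = -2
det = (-1)·(5)·(64) + (+1)·(7)·(-138) + (-1)·(-1)·(-2) = -1288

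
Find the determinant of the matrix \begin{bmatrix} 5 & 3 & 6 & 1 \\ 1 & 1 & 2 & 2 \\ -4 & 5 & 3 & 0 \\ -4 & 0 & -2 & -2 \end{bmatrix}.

38

Expand along row 3 (it has 1 zero):
  + (-4) · M_31   where M_31 = det([3 6 1; 1 2 2; 0 -2 -2]) = 10
  − (5) · M_32   where M_32 = det([5 6 1; 1 2 2; -4 -2 -2]) = -30
  + (3) · M_33   where M_33 = det([5 3 1; 1 1 2; -4 0 -2]) = -24
det = (+1)·(-4)·(10) + (-1)·(5)·(-30) + (+1)·(3)·(-24) = 38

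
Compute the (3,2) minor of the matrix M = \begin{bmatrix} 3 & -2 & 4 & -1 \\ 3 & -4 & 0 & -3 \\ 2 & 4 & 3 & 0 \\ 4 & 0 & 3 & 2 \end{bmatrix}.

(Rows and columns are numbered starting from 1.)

Delete row 3 and column 2; the remaining 3×3 submatrix is [3 4 -1; 3 0 -3; 4 3 2].
Its determinant is -54.

-54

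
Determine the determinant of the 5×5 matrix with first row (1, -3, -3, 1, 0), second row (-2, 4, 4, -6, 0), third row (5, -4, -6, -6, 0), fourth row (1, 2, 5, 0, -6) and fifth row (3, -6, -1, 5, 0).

The determinant is -2076.

Expand along column 5 (it has 4 zeros):
  − (-6) · M_45   where M_45 = det([1 -3 -3 1; -2 4 4 -6; 5 -4 -6 -6; 3 -6 -1 5]) = -346
det = (-1)·(-6)·(-346) = -2076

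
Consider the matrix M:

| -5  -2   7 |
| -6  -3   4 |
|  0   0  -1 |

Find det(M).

The determinant is -3.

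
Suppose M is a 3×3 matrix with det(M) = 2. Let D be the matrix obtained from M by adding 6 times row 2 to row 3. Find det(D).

The determinant is 2.

Adding a multiple of one row to another leaves the determinant unchanged.
det(D) = (1)·(2) = 2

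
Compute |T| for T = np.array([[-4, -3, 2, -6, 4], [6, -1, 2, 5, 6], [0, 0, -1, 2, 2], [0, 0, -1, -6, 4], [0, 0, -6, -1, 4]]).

T is block upper-triangular with a 2×2 block and a 3×3 block on the diagonal, so its determinant equals the product of the determinants of the diagonal blocks.
det of the 2×2 block = 22
det of the 3×3 block = -90
det = (22)·(-90) = -1980

The determinant is -1980.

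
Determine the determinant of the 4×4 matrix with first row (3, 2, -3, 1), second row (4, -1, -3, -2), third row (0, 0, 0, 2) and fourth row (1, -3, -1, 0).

Expand along row 3 (it has 3 zeros):
  − (2) · M_34   where M_34 = det([3 2 -3; 4 -1 -3; 1 -3 -1]) = 11
det = (-1)·(2)·(11) = -22

The determinant is -22.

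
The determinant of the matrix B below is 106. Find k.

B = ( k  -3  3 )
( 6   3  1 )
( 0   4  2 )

Expanding along the column containing k, det(B) is linear in k: det(B) = (2)·k + (108).
Set (2)·k + (108) = 106  ⇒  (2)·k = -2  ⇒  k = -1.

k = -1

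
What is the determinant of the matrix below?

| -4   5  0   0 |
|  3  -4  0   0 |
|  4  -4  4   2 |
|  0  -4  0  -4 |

The determinant is -16.

The matrix is block lower-triangular with a 2×2 block and a 2×2 block on the diagonal, so its determinant equals the product of the determinants of the diagonal blocks.
det of the 2×2 block = 1
det of the 2×2 block = -16
det = (1)·(-16) = -16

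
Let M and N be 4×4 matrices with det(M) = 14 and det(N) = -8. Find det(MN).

The determinant is -112.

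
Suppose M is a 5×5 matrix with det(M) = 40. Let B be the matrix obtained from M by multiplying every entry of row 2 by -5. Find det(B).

Scaling one row by -5 multiplies the determinant by -5.
det(B) = (-5)·(40) = -200

|B| = -200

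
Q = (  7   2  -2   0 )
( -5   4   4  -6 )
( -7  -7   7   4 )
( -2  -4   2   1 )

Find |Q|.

Expand along row 1 (it has 1 zero):
  + (7) · M_11   where M_11 = det([4 4 -6; -7 7 4; -4 2 1]) = -124
  − (2) · M_12   where M_12 = det([-5 4 -6; -7 7 4; -2 2 1]) = 1
  + (-2) · M_13   where M_13 = det([-5 4 -6; -7 -7 4; -2 -4 1]) = -133
det = (+1)·(7)·(-124) + (-1)·(2)·(1) + (+1)·(-2)·(-133) = -604

The determinant is -604.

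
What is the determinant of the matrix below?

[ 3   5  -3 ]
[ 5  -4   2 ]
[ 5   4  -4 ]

Expand along column 1:
  + 3 · |-4 2; 4 -4| = 3·(16 − 8) = 24
  − 5 · |5 -3; 4 -4| = −5·(-20 − (-12)) = 40
  + 5 · |5 -3; -4 2| = 5·(10 − 12) = -10
Sum: (24) + (40) + (-10) = 54

54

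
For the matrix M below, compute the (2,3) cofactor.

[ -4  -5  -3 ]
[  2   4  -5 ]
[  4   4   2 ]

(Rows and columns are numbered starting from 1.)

Delete row 2 and column 3; the remaining 2×2 submatrix is [-4 -5; 4 4].
Its determinant is (-4)·4 − (-5)·4 = 4.
The cofactor carries sign (−1)^(2+3) = −1, so C_{2,3} = −(4) = -4.

The cofactor is -4.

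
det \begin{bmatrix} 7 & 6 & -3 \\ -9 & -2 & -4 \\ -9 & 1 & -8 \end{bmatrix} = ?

5

Expand along row 1:
  + 7 · |-2 -4; 1 -8| = 7·(16 − (-4)) = 140
  − 6 · |-9 -4; -9 -8| = −6·(72 − 36) = -216
  + (-3) · |-9 -2; -9 1| = (-3)·(-9 − 18) = 81
Sum: (140) + (-216) + (81) = 5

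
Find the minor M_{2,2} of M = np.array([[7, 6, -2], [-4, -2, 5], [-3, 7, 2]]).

The minor is 8.

Delete row 2 and column 2; the remaining 2×2 submatrix is [7 -2; -3 2].
Its determinant is 7·2 − (-2)·(-3) = 8.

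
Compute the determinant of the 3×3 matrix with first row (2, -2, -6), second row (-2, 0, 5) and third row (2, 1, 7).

Expand along row 2:
  − (-2) · |-2 -6; 1 7| = −(-2)·(-14 − (-6)) = -16
  − 5 · |2 -2; 2 1| = −5·(2 − (-4)) = -30
Sum: (-16) + (-30) = -46

-46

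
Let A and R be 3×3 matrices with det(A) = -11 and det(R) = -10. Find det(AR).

110

det(AR) = det(A)·det(R) = (-11)·(-10) = 110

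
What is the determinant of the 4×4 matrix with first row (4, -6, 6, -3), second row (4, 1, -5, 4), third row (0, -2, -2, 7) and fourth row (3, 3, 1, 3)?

-1764

Expand along row 3 (it has 1 zero):
  − (-2) · M_32   where M_32 = det([4 6 -3; 4 -5 4; 3 1 3]) = -133
  + (-2) · M_33   where M_33 = det([4 -6 -3; 4 1 4; 3 3 3]) = -63
  − (7) · M_34   where M_34 = det([4 -6 6; 4 1 -5; 3 3 1]) = 232
det = (-1)·(-2)·(-133) + (+1)·(-2)·(-63) + (-1)·(7)·(232) = -1764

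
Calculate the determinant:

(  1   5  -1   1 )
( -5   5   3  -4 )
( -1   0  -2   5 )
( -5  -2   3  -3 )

-17

Expand along row 3 (it has 1 zero):
  + (-1) · M_31   where M_31 = det([5 -1 1; 5 3 -4; -2 3 -3]) = 13
  + (-2) · M_33   where M_33 = det([1 5 1; -5 5 -4; -5 -2 -3]) = 37
  − (5) · M_34   where M_34 = det([1 5 -1; -5 5 3; -5 -2 3]) = -14
det = (+1)·(-1)·(13) + (+1)·(-2)·(37) + (-1)·(5)·(-14) = -17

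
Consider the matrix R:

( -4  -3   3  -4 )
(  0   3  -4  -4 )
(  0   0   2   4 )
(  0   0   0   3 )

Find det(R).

-72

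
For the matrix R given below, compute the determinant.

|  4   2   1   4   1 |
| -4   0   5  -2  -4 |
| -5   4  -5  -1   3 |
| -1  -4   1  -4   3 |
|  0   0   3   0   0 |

Expand along row 5 (it has 4 zeros):
  + (3) · M_53   where M_53 = det([4 2 4 1; -4 0 -2 -4; -5 4 -1 3; -1 -4 -4 3]) = -16
det = (+1)·(3)·(-16) = -48

|R| = -48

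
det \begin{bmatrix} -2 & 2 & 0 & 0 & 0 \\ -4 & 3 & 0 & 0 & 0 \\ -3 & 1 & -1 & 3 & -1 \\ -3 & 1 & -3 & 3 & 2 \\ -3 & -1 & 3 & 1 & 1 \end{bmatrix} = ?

76

The matrix is block lower-triangular with a 2×2 block and a 3×3 block on the diagonal, so its determinant equals the product of the determinants of the diagonal blocks.
det of the 2×2 block = 2
det of the 3×3 block = 38
det = (2)·(38) = 76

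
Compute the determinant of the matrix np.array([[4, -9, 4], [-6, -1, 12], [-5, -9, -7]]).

Expand along column 1:
  + 4 · |-1 12; -9 -7| = 4·(7 − (-108)) = 460
  − (-6) · |-9 4; -9 -7| = −(-6)·(63 − (-36)) = 594
  + (-5) · |-9 4; -1 12| = (-5)·(-108 − (-4)) = 520
Sum: (460) + (594) + (520) = 1574

The determinant is 1574.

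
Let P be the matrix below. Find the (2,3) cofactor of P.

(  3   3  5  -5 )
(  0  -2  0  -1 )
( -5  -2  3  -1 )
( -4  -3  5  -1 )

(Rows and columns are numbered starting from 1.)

41

Delete row 2 and column 3; the remaining 3×3 submatrix is [3 3 -5; -5 -2 -1; -4 -3 -1].
Its determinant is -41.
The cofactor carries sign (−1)^(2+3) = −1, so C_{2,3} = −(-41) = 41.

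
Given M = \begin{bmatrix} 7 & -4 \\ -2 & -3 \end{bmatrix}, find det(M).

det(M) = 7·(-3) − (-4)·(-2) = -21 − 8 = -29

-29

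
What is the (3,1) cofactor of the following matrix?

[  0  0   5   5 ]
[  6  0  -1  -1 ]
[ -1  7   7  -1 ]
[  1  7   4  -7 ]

Delete row 3 and column 1; the remaining 3×3 submatrix is [0 5 5; 0 -1 -1; 7 4 -7].
Its determinant is 0.
The cofactor carries sign (−1)^(3+1) = +1, so C_{3,1} = +(0) = 0.

0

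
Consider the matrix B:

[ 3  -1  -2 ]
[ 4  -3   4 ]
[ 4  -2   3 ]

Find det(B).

|B| = -15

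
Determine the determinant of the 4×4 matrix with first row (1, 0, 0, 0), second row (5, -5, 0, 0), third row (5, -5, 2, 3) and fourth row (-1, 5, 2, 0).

The matrix is block lower-triangular with a 2×2 block and a 2×2 block on the diagonal, so its determinant equals the product of the determinants of the diagonal blocks.
det of the 2×2 block = -5
det of the 2×2 block = -6
det = (-5)·(-6) = 30

The determinant is 30.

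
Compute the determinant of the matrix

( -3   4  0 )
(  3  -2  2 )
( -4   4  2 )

-20

Expand along row 1:
  + (-3) · |-2 2; 4 2| = (-3)·(-4 − 8) = 36
  − 4 · |3 2; -4 2| = −4·(6 − (-8)) = -56
Sum: (36) + (-56) = -20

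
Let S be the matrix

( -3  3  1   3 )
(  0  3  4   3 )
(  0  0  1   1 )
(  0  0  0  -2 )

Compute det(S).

det(S) = 18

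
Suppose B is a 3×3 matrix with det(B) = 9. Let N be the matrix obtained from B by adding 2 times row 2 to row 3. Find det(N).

The determinant is 9.

Adding a multiple of one row to another leaves the determinant unchanged.
det(N) = (1)·(9) = 9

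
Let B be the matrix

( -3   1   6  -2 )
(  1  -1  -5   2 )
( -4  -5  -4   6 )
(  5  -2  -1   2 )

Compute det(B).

Expand along row 1:
  + (-3) · M_11   where M_11 = det([-1 -5 2; -5 -4 6; -2 -1 2]) = 6
  − (1) · M_12   where M_12 = det([1 -5 2; -4 -4 6; 5 -1 2]) = -144
  + (6) · M_13   where M_13 = det([1 -1 2; -4 -5 6; 5 -2 2]) = 30
  − (-2) · M_14   where M_14 = det([1 -1 -5; -4 -5 -4; 5 -2 -1]) = -144
det = (+1)·(-3)·(6) + (-1)·(1)·(-144) + (+1)·(6)·(30) + (-1)·(-2)·(-144) = 18

|B| = 18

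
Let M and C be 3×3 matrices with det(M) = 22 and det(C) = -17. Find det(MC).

det(MC) = -374

det(MC) = det(M)·det(C) = (22)·(-17) = -374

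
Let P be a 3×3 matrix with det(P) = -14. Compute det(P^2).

det(P^2) = (det P)^2 = (-14)^2 = 196

196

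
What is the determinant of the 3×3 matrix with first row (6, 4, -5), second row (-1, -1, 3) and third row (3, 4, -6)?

-19

Expand along row 1:
  + 6 · |-1 3; 4 -6| = 6·(6 − 12) = -36
  − 4 · |-1 3; 3 -6| = −4·(6 − 9) = 12
  + (-5) · |-1 -1; 3 4| = (-5)·(-4 − (-3)) = 5
Sum: (-36) + (12) + (5) = -19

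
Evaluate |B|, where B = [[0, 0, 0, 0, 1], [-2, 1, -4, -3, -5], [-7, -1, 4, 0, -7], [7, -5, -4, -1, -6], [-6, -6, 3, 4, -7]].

-1107

Expand along row 1 (it has 4 zeros):
  + (1) · M_15   where M_15 = det([-2 1 -4 -3; -7 -1 4 0; 7 -5 -4 -1; -6 -6 3 4]) = -1107
det = (+1)·(1)·(-1107) = -1107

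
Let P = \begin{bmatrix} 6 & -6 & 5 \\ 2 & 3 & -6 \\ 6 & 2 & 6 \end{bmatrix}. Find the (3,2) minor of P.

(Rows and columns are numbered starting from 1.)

The minor is -46.

Delete row 3 and column 2; the remaining 2×2 submatrix is [6 5; 2 -6].
Its determinant is 6·(-6) − 5·2 = -46.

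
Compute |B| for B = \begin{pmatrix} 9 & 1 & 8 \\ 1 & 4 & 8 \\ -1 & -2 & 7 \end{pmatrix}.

Expand along row 1:
  + 9 · |4 8; -2 7| = 9·(28 − (-16)) = 396
  − 1 · |1 8; -1 7| = −1·(7 − (-8)) = -15
  + 8 · |1 4; -1 -2| = 8·(-2 − (-4)) = 16
Sum: (396) + (-15) + (16) = 397

397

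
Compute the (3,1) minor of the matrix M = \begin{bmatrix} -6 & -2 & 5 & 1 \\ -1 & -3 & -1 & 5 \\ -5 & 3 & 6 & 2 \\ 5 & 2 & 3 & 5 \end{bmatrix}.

Delete row 3 and column 1; the remaining 3×3 submatrix is [-2 5 1; -3 -1 5; 2 3 5].
Its determinant is 158.

158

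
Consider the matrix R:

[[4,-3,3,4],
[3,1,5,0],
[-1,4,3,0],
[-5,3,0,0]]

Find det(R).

det(R) = -172

Expand along column 4 (it has 3 zeros):
  − (4) · M_14   where M_14 = det([3 1 5; -1 4 3; -5 3 0]) = 43
det = (-1)·(4)·(43) = -172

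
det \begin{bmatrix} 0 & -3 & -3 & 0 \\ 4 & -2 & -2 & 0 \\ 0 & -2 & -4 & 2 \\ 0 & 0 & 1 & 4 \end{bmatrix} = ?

-120

Expand along column 1 (it has 3 zeros):
  − (4) · M_21   where M_21 = det([-3 -3 0; -2 -4 2; 0 1 4]) = 30
det = (-1)·(4)·(30) = -120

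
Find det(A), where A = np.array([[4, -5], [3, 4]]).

det(A) = 31

det(A) = 4·4 − (-5)·3 = 16 − (-15) = 31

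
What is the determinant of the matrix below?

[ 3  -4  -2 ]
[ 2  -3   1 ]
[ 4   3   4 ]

Expand along row 1:
  + 3 · |-3 1; 3 4| = 3·(-12 − 3) = -45
  − (-4) · |2 1; 4 4| = −(-4)·(8 − 4) = 16
  + (-2) · |2 -3; 4 3| = (-2)·(6 − (-12)) = -36
Sum: (-45) + (16) + (-36) = -65

The determinant is -65.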